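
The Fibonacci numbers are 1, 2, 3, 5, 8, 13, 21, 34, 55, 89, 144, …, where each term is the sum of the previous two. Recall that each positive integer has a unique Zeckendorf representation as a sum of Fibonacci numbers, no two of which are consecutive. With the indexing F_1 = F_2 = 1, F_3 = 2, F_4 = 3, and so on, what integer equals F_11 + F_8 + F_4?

113

F_11 + F_8 + F_4 = 89 + 21 + 3 = 113.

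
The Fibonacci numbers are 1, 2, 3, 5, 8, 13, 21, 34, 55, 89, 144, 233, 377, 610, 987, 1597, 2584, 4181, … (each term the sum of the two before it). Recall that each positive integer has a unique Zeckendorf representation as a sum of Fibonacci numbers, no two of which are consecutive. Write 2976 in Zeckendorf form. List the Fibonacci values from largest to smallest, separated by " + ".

2584 + 377 + 13 + 2

2976: greatest Fibonacci not exceeding it is 2584, leaving 392
392: greatest Fibonacci not exceeding it is 377, leaving 15
15: greatest Fibonacci not exceeding it is 13, leaving 2
2: greatest Fibonacci not exceeding it is 2, leaving 0
So 2976 = 2584 + 377 + 13 + 2, with no two terms consecutive in the sequence.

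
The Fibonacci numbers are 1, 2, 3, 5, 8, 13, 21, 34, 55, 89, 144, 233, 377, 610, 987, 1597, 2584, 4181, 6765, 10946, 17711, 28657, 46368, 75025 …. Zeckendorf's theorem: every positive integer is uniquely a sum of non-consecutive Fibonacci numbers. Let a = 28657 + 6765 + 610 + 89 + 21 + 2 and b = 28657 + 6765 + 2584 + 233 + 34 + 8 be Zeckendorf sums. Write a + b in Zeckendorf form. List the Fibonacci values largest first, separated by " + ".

The two numbers are 36144 and 38281, so their sum is 74425.
Greedily peel off the largest Fibonacci term at each step:
46368 ≤ 74425 < 75025, so take 46368; remainder 28057
17711 ≤ 28057 < 28657, so take 17711; remainder 10346
6765 ≤ 10346 < 10946, so take 6765; remainder 3581
2584 ≤ 3581 < 4181, so take 2584; remainder 997
987 ≤ 997 < 1597, so take 987; remainder 10
8 ≤ 10 < 13, so take 8; remainder 2
2 ≤ 2 < 3, so take 2; remainder 0

46368 + 17711 + 6765 + 2584 + 987 + 8 + 2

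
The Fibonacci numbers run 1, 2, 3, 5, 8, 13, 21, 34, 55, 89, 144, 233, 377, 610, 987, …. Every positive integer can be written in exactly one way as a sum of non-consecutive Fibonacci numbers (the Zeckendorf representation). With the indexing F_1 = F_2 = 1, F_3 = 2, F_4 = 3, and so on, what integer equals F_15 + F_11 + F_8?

F_15 + F_11 + F_8 = 610 + 89 + 21 = 720.

720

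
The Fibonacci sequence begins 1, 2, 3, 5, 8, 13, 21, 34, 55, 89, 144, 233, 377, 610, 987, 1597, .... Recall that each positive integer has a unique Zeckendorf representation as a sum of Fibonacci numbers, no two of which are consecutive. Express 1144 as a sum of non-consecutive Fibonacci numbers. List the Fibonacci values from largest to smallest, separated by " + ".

Repeatedly subtract the largest Fibonacci number that fits:
take 987 (≤ 1144); 1144 − 987 = 157
take 144 (≤ 157); 157 − 144 = 13
take 13 (≤ 13); 13 − 13 = 0
So 1144 = 987 + 144 + 13, with no two terms consecutive in the sequence.

987 + 144 + 13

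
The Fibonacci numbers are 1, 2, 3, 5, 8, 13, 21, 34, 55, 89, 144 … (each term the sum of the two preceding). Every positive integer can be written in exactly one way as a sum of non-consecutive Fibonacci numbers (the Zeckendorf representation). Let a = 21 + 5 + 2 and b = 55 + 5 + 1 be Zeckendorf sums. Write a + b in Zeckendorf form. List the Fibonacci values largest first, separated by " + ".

The two numbers are 28 and 61, so their sum is 89.
89 − 89 = 0

89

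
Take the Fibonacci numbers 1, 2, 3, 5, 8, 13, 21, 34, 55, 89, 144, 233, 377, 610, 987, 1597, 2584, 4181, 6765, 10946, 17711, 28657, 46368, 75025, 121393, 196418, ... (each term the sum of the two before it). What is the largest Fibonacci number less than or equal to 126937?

121393

121393 ≤ 126937 < 196418, so the largest Fibonacci number not exceeding 126937 is 121393.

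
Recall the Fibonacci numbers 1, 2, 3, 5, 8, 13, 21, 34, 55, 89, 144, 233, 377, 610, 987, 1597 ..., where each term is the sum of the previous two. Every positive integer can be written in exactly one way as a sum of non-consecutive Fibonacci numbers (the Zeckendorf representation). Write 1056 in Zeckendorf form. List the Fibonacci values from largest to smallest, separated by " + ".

987 + 55 + 13 + 1

largest Fibonacci ≤ 1056 is 987; 1056 − 987 = 69
largest Fibonacci ≤ 69 is 55; 69 − 55 = 14
largest Fibonacci ≤ 14 is 13; 14 − 13 = 1
largest Fibonacci ≤ 1 is 1; 1 − 1 = 0
So 1056 = 987 + 55 + 13 + 1, with no two terms consecutive in the sequence.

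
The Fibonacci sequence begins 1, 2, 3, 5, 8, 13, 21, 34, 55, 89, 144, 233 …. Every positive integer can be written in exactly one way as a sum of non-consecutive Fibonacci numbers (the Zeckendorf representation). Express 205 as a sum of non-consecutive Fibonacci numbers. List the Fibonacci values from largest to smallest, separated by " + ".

144 + 55 + 5 + 1

205: greatest Fibonacci not exceeding it is 144, leaving 61
61: greatest Fibonacci not exceeding it is 55, leaving 6
6: greatest Fibonacci not exceeding it is 5, leaving 1
1: greatest Fibonacci not exceeding it is 1, leaving 0
So 205 = 144 + 55 + 5 + 1, with no two terms consecutive in the sequence.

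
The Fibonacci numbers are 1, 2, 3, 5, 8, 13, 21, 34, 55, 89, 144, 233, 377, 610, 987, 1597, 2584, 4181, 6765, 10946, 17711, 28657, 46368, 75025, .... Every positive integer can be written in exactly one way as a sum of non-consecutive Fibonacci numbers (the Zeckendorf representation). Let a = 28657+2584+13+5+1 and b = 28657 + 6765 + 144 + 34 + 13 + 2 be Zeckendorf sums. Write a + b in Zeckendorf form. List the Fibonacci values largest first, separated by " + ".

The two numbers are 31260 and 35615, so their sum is 66875.
Repeatedly subtract the largest Fibonacci number that fits:
66875: greatest Fibonacci not exceeding it is 46368, leaving 20507
20507: greatest Fibonacci not exceeding it is 17711, leaving 2796
2796: greatest Fibonacci not exceeding it is 2584, leaving 212
212: greatest Fibonacci not exceeding it is 144, leaving 68
68: greatest Fibonacci not exceeding it is 55, leaving 13
13: greatest Fibonacci not exceeding it is 13, leaving 0

46368 + 17711 + 2584 + 144 + 55 + 13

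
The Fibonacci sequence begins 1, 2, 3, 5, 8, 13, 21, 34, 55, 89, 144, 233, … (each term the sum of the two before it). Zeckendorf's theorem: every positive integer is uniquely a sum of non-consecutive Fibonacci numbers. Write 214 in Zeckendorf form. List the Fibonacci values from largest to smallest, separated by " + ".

144 + 55 + 13 + 2

Greedily peel off the largest Fibonacci term at each step:
214: greatest Fibonacci not exceeding it is 144, leaving 70
70: greatest Fibonacci not exceeding it is 55, leaving 15
15: greatest Fibonacci not exceeding it is 13, leaving 2
2: greatest Fibonacci not exceeding it is 2, leaving 0
So 214 = 144 + 55 + 13 + 2, with no two terms consecutive in the sequence.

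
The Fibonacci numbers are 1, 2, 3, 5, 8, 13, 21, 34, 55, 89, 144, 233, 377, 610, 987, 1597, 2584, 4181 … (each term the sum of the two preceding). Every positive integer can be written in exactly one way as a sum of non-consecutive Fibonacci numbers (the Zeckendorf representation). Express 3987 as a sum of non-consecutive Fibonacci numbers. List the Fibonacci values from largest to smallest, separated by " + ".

2584 + 987 + 377 + 34 + 5

subtract 2584 from 3987: 1403 remains
subtract 987 from 1403: 416 remains
subtract 377 from 416: 39 remains
subtract 34 from 39: 5 remains
subtract 5 from 5: 0 remains
So 3987 = 2584 + 987 + 377 + 34 + 5, with no two terms consecutive in the sequence.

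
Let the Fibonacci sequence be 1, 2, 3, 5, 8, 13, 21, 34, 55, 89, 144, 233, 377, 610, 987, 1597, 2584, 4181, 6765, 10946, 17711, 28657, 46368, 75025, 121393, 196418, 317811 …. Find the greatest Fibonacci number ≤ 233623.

196418

196418 ≤ 233623 < 317811, so the largest Fibonacci number not exceeding 233623 is 196418.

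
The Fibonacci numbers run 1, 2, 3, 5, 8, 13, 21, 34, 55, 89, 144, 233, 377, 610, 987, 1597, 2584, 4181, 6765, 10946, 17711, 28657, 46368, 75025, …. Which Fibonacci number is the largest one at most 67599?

46368

46368 ≤ 67599 < 75025, so the largest Fibonacci number not exceeding 67599 is 46368.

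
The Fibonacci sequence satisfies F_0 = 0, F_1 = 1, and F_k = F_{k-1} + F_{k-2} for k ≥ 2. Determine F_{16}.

Iterating the recurrence up to F_{11} = 89 and F_{10} = 55:
F_{12} = F_{11} + F_{10} = 89 + 55 = 144
F_{13} = F_{12} + F_{11} = 144 + 89 = 233
F_{14} = F_{13} + F_{12} = 233 + 144 = 377
F_{15} = F_{14} + F_{13} = 377 + 233 = 610
F_{16} = F_{15} + F_{14} = 610 + 377 = 987

987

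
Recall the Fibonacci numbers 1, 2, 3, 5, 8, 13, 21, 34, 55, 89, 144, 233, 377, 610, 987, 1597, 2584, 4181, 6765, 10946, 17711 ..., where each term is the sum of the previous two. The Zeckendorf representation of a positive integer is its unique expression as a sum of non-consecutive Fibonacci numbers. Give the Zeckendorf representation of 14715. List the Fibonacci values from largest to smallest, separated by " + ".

10946 + 2584 + 987 + 144 + 34 + 13 + 5 + 2

10946 ≤ 14715 < 17711, so take 10946; remainder 3769
2584 ≤ 3769 < 4181, so take 2584; remainder 1185
987 ≤ 1185 < 1597, so take 987; remainder 198
144 ≤ 198 < 233, so take 144; remainder 54
34 ≤ 54 < 55, so take 34; remainder 20
13 ≤ 20 < 21, so take 13; remainder 7
5 ≤ 7 < 8, so take 5; remainder 2
2 ≤ 2 < 3, so take 2; remainder 0
So 14715 = 10946 + 2584 + 987 + 144 + 34 + 13 + 5 + 2, with no two terms consecutive in the sequence.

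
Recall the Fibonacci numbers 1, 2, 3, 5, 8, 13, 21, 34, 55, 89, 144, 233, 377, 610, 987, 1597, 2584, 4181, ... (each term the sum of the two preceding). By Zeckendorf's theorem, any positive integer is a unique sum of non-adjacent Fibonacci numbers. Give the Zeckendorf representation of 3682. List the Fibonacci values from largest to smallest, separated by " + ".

subtract 2584 from 3682: 1098 remains
subtract 987 from 1098: 111 remains
subtract 89 from 111: 22 remains
subtract 21 from 22: 1 remains
subtract 1 from 1: 0 remains
So 3682 = 2584 + 987 + 89 + 21 + 1, with no two terms consecutive in the sequence.

2584 + 987 + 89 + 21 + 1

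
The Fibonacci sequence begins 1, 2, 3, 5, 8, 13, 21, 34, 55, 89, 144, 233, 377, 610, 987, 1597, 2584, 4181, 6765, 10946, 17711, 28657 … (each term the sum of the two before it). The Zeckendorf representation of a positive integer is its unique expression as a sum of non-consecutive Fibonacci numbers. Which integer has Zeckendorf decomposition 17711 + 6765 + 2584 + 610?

27670

17711 + 6765 + 2584 + 610 = 27670.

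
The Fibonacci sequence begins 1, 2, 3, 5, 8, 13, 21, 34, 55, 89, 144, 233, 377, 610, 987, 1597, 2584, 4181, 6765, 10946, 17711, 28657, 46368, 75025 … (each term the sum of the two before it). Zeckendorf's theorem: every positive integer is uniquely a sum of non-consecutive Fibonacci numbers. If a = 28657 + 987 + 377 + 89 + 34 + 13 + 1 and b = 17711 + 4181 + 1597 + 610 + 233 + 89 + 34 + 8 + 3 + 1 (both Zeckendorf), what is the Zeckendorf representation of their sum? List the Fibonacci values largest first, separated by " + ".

46368 + 6765 + 987 + 377 + 89 + 34 + 5

The two numbers are 30158 and 24467, so their sum is 54625.
Greedy algorithm:
46368 ≤ 54625 < 75025, so take 46368; remainder 8257
6765 ≤ 8257 < 10946, so take 6765; remainder 1492
987 ≤ 1492 < 1597, so take 987; remainder 505
377 ≤ 505 < 610, so take 377; remainder 128
89 ≤ 128 < 144, so take 89; remainder 39
34 ≤ 39 < 55, so take 34; remainder 5
5 ≤ 5 < 8, so take 5; remainder 0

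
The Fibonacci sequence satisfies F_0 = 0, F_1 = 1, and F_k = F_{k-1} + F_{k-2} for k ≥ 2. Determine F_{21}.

Iterating the recurrence up to F_{17} = 1597 and F_{16} = 987:
F_{18} = F_{17} + F_{16} = 1597 + 987 = 2584
F_{19} = F_{18} + F_{17} = 2584 + 1597 = 4181
F_{20} = F_{19} + F_{18} = 4181 + 2584 = 6765
F_{21} = F_{20} + F_{19} = 6765 + 4181 = 10946

10946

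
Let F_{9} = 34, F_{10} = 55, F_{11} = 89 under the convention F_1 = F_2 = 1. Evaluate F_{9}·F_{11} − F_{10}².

1

34·89 − 55² = 3026 − 3025 = 1. (Cassini's identity: F_{k−1}F_{k+1} − F_k² = (−1)^k.)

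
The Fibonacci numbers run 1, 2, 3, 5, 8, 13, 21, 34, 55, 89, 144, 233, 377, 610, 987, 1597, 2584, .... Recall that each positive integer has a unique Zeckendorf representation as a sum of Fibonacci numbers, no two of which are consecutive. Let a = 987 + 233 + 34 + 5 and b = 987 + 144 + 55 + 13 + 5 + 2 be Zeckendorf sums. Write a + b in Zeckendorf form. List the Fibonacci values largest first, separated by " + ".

The two numbers are 1259 and 1206, so their sum is 2465.
Repeatedly subtract the largest Fibonacci number that fits:
1597 ≤ 2465 < 2584, so take 1597; remainder 868
610 ≤ 868 < 987, so take 610; remainder 258
233 ≤ 258 < 377, so take 233; remainder 25
21 ≤ 25 < 34, so take 21; remainder 4
3 ≤ 4 < 5, so take 3; remainder 1
1 ≤ 1 < 2, so take 1; remainder 0

1597 + 610 + 233 + 21 + 3 + 1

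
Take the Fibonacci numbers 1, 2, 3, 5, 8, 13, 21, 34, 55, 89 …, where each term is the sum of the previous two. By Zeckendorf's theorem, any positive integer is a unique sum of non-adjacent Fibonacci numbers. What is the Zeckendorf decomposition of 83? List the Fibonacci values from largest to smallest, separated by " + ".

55 + 21 + 5 + 2

83: greatest Fibonacci not exceeding it is 55, leaving 28
28: greatest Fibonacci not exceeding it is 21, leaving 7
7: greatest Fibonacci not exceeding it is 5, leaving 2
2: greatest Fibonacci not exceeding it is 2, leaving 0
So 83 = 55 + 21 + 5 + 2, with no two terms consecutive in the sequence.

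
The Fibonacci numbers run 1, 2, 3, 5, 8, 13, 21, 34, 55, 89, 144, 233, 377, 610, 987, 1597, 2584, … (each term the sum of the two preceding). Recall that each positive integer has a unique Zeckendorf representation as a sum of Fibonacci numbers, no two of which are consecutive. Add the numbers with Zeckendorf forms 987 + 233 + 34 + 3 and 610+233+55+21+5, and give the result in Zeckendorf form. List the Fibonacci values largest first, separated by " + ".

1597 + 377 + 144 + 55 + 8

The two numbers are 1257 and 924, so their sum is 2181.
largest Fibonacci ≤ 2181 is 1597; 2181 − 1597 = 584
largest Fibonacci ≤ 584 is 377; 584 − 377 = 207
largest Fibonacci ≤ 207 is 144; 207 − 144 = 63
largest Fibonacci ≤ 63 is 55; 63 − 55 = 8
largest Fibonacci ≤ 8 is 8; 8 − 8 = 0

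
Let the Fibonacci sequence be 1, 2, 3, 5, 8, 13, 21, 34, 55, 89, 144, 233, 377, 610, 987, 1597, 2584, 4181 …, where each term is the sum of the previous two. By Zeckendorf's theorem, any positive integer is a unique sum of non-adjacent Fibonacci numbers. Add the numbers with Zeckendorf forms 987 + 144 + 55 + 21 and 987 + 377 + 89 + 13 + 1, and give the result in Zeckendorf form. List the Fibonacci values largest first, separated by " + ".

2584 + 89 + 1

The two numbers are 1207 and 1467, so their sum is 2674.
subtract 2584 from 2674: 90 remains
subtract 89 from 90: 1 remains
subtract 1 from 1: 0 remains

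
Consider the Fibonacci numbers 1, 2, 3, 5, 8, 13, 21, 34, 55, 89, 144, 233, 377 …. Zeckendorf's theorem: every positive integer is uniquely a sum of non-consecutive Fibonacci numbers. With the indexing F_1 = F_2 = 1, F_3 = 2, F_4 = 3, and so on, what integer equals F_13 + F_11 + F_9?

356

F_13 + F_11 + F_9 = 233 + 89 + 34 = 356.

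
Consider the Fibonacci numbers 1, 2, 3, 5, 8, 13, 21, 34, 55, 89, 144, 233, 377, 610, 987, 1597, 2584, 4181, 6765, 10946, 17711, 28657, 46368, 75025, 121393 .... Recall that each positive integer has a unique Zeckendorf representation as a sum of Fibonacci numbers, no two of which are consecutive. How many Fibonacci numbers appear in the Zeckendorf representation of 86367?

largest Fibonacci ≤ 86367 is 75025; 86367 − 75025 = 11342
largest Fibonacci ≤ 11342 is 10946; 11342 − 10946 = 396
largest Fibonacci ≤ 396 is 377; 396 − 377 = 19
largest Fibonacci ≤ 19 is 13; 19 − 13 = 6
largest Fibonacci ≤ 6 is 5; 6 − 5 = 1
largest Fibonacci ≤ 1 is 1; 1 − 1 = 0
86367 = 75025 + 10946 + 377 + 13 + 5 + 1, which has 6 terms.

6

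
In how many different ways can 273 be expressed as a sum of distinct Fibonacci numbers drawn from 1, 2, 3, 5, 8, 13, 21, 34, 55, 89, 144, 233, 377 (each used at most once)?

Starting from the Zeckendorf form and repeatedly splitting a term F_k into F_{k−1} + F_{k−2} (when neither is already used) reaches every representation.
273 = 233+34+5+1 = 233+34+3+2+1 = 233+21+13+5+1 = 144+89+34+5+1 = … (9 more), for 13 in all.

13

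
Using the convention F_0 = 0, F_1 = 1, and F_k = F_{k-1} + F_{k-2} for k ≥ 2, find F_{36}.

14930352

Iterating the recurrence up to F_{32} = 2178309 and F_{31} = 1346269:
F_{33} = F_{32} + F_{31} = 2178309 + 1346269 = 3524578
F_{34} = F_{33} + F_{32} = 3524578 + 2178309 = 5702887
F_{35} = F_{34} + F_{33} = 5702887 + 3524578 = 9227465
F_{36} = F_{35} + F_{34} = 9227465 + 5702887 = 14930352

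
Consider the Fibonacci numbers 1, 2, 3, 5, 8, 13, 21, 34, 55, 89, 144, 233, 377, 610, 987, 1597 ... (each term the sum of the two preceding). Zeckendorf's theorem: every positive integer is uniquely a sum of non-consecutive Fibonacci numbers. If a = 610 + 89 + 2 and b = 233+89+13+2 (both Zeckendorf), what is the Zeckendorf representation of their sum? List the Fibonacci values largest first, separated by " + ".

987 + 34 + 13 + 3 + 1

The two numbers are 701 and 337, so their sum is 1038.
take 987 (≤ 1038); 1038 − 987 = 51
take 34 (≤ 51); 51 − 34 = 17
take 13 (≤ 17); 17 − 13 = 4
take 3 (≤ 4); 4 − 3 = 1
take 1 (≤ 1); 1 − 1 = 0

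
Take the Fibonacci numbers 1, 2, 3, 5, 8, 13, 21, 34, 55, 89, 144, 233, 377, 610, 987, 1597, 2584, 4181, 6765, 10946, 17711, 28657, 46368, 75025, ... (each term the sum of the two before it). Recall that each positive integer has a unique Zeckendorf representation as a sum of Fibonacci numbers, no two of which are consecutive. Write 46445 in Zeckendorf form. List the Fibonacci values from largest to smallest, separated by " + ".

46368 + 55 + 21 + 1

take 46368 (≤ 46445); 46445 − 46368 = 77
take 55 (≤ 77); 77 − 55 = 22
take 21 (≤ 22); 22 − 21 = 1
take 1 (≤ 1); 1 − 1 = 0
So 46445 = 46368 + 55 + 21 + 1, with no two terms consecutive in the sequence.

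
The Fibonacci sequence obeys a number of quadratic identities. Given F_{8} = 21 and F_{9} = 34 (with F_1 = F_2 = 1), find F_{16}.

By the doubling identity F_{2k} = F_k(2F_{k+1} − F_k): F_{16} = 21·(2·34 − 21) = 21·47 = 987.

987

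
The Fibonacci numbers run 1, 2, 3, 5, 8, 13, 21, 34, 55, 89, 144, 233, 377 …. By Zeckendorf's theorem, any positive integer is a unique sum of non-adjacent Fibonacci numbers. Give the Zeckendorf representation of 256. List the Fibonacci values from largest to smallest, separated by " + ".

233 + 21 + 2

256 − 233 = 23
23 − 21 = 2
2 − 2 = 0
So 256 = 233 + 21 + 2, with no two terms consecutive in the sequence.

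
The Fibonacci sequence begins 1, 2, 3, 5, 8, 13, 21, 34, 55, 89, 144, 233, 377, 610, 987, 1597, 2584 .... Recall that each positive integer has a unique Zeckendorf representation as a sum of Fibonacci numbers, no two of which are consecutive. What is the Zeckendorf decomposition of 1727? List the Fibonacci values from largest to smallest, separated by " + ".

Greedily peel off the largest Fibonacci term at each step:
largest Fibonacci ≤ 1727 is 1597; 1727 − 1597 = 130
largest Fibonacci ≤ 130 is 89; 130 − 89 = 41
largest Fibonacci ≤ 41 is 34; 41 − 34 = 7
largest Fibonacci ≤ 7 is 5; 7 − 5 = 2
largest Fibonacci ≤ 2 is 2; 2 − 2 = 0
So 1727 = 1597 + 89 + 34 + 5 + 2, with no two terms consecutive in the sequence.

1597 + 89 + 34 + 5 + 2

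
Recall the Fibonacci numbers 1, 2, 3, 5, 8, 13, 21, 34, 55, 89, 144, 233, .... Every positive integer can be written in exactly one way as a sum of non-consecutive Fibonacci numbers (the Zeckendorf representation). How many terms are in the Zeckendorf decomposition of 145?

Repeatedly subtract the largest Fibonacci number that fits:
subtract 144 from 145: 1 remains
subtract 1 from 1: 0 remains
145 = 144 + 1, which has 2 terms.

2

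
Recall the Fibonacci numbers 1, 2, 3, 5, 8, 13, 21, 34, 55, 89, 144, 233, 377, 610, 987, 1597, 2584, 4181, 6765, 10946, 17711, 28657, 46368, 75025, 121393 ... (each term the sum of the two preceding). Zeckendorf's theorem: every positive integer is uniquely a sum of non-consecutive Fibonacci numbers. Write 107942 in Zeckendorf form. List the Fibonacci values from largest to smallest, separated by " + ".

75025 + 28657 + 4181 + 55 + 21 + 3

subtract 75025 from 107942: 32917 remains
subtract 28657 from 32917: 4260 remains
subtract 4181 from 4260: 79 remains
subtract 55 from 79: 24 remains
subtract 21 from 24: 3 remains
subtract 3 from 3: 0 remains
So 107942 = 75025 + 28657 + 4181 + 55 + 21 + 3, with no two terms consecutive in the sequence.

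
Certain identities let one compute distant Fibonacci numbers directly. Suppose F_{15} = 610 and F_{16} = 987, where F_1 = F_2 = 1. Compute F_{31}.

1346269

By F_{2k+1} = F_k² + F_{k+1}²: F_{31} = 610² + 987² = 372100 + 974169 = 1346269.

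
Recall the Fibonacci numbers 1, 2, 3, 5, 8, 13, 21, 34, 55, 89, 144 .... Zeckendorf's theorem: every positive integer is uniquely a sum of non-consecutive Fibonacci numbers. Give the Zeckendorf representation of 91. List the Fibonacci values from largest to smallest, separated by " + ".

89 + 2

take 89 (≤ 91); 91 − 89 = 2
take 2 (≤ 2); 2 − 2 = 0
So 91 = 89 + 2, with no two terms consecutive in the sequence.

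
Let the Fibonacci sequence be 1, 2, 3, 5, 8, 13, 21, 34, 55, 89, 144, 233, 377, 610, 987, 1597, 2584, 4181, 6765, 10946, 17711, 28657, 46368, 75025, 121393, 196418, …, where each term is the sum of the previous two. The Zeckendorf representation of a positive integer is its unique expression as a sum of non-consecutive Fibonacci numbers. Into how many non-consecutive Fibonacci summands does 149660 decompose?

149660 − 121393 = 28267
28267 − 17711 = 10556
10556 − 6765 = 3791
3791 − 2584 = 1207
1207 − 987 = 220
220 − 144 = 76
76 − 55 = 21
21 − 21 = 0
149660 = 121393 + 17711 + 6765 + 2584 + 987 + 144 + 55 + 21, which has 8 terms.

8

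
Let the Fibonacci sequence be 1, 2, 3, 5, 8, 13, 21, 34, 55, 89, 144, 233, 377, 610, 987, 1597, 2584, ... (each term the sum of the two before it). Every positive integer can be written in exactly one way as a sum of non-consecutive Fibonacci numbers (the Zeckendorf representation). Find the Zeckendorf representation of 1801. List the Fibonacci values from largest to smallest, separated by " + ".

take 1597 (≤ 1801); 1801 − 1597 = 204
take 144 (≤ 204); 204 − 144 = 60
take 55 (≤ 60); 60 − 55 = 5
take 5 (≤ 5); 5 − 5 = 0
So 1801 = 1597 + 144 + 55 + 5, with no two terms consecutive in the sequence.

1597 + 144 + 55 + 5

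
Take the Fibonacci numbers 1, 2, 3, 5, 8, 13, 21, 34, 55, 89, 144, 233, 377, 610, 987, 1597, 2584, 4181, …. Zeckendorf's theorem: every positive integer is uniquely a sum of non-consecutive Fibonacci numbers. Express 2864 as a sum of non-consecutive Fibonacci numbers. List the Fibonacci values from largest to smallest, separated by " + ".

2584 + 233 + 34 + 13

Repeatedly subtract the largest Fibonacci number that fits:
2864 − 2584 = 280
280 − 233 = 47
47 − 34 = 13
13 − 13 = 0
So 2864 = 2584 + 233 + 34 + 13, with no two terms consecutive in the sequence.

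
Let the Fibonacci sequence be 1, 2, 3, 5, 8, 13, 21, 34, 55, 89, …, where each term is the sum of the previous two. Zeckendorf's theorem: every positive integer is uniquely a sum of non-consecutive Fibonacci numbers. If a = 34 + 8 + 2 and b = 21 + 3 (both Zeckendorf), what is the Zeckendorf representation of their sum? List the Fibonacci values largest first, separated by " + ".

The two numbers are 44 and 24, so their sum is 68.
Greedily peel off the largest Fibonacci term at each step:
68: greatest Fibonacci not exceeding it is 55, leaving 13
13: greatest Fibonacci not exceeding it is 13, leaving 0

55 + 13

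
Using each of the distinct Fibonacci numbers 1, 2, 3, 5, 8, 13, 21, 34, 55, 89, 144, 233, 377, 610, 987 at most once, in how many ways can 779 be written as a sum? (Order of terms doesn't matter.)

Starting from the Zeckendorf form and repeatedly splitting a term F_k into F_{k−1} + F_{k−2} (when neither is already used) reaches every representation.
779 = 610+144+21+3+1 = 610+144+13+8+3+1 = 610+89+55+21+3+1 = 377+233+144+21+3+1 = … (6 more), for 10 in all.

10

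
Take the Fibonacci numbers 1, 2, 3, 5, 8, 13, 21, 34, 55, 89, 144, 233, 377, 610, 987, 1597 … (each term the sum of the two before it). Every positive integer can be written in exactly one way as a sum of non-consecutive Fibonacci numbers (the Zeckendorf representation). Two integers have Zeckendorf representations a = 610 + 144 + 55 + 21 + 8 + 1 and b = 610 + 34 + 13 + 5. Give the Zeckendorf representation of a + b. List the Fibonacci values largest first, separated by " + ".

987 + 377 + 89 + 34 + 13 + 1

The two numbers are 839 and 662, so their sum is 1501.
Repeatedly subtract the largest Fibonacci number that fits:
largest Fibonacci ≤ 1501 is 987; 1501 − 987 = 514
largest Fibonacci ≤ 514 is 377; 514 − 377 = 137
largest Fibonacci ≤ 137 is 89; 137 − 89 = 48
largest Fibonacci ≤ 48 is 34; 48 − 34 = 14
largest Fibonacci ≤ 14 is 13; 14 − 13 = 1
largest Fibonacci ≤ 1 is 1; 1 − 1 = 0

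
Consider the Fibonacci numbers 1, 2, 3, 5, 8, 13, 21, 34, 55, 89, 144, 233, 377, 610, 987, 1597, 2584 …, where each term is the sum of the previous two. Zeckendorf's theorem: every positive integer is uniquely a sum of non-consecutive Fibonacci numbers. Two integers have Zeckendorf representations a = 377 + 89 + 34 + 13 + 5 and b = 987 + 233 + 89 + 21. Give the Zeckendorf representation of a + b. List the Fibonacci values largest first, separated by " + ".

The two numbers are 518 and 1330, so their sum is 1848.
subtract 1597 from 1848: 251 remains
subtract 233 from 251: 18 remains
subtract 13 from 18: 5 remains
subtract 5 from 5: 0 remains

1597 + 233 + 13 + 5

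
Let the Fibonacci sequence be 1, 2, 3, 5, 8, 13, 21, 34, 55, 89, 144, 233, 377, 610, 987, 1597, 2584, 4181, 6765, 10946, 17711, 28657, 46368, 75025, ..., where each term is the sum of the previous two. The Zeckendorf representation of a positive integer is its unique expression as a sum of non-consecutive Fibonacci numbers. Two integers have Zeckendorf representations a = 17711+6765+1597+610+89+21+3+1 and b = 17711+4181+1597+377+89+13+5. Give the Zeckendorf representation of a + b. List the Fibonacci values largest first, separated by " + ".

The two numbers are 26797 and 23973, so their sum is 50770.
50770 − 46368 = 4402
4402 − 4181 = 221
221 − 144 = 77
77 − 55 = 22
22 − 21 = 1
1 − 1 = 0

46368 + 4181 + 144 + 55 + 21 + 1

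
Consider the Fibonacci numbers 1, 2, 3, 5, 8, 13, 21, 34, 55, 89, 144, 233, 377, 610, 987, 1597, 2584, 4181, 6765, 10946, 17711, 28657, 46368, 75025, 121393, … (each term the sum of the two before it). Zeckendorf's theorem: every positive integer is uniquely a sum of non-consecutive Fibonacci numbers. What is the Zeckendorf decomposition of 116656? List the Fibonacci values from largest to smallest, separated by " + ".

Repeatedly subtract the largest Fibonacci number that fits:
116656: greatest Fibonacci not exceeding it is 75025, leaving 41631
41631: greatest Fibonacci not exceeding it is 28657, leaving 12974
12974: greatest Fibonacci not exceeding it is 10946, leaving 2028
2028: greatest Fibonacci not exceeding it is 1597, leaving 431
431: greatest Fibonacci not exceeding it is 377, leaving 54
54: greatest Fibonacci not exceeding it is 34, leaving 20
20: greatest Fibonacci not exceeding it is 13, leaving 7
7: greatest Fibonacci not exceeding it is 5, leaving 2
2: greatest Fibonacci not exceeding it is 2, leaving 0
So 116656 = 75025 + 28657 + 10946 + 1597 + 377 + 34 + 13 + 5 + 2, with no two terms consecutive in the sequence.

75025 + 28657 + 10946 + 1597 + 377 + 34 + 13 + 5 + 2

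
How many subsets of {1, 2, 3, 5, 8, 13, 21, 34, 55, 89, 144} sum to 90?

Each representation comes from the Zeckendorf form by replacing some F_k with F_{k−1} + F_{k−2} where possible.
90 = 89+1 = 55+34+1 = 55+21+13+1 = 55+21+8+5+1 = … (1 more), for 5 in all.

5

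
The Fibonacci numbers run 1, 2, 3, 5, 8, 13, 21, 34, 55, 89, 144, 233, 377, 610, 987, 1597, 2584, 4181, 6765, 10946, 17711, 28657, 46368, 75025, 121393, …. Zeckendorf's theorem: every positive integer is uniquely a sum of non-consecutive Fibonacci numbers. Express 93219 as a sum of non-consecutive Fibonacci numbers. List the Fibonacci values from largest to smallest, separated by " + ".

Greedily peel off the largest Fibonacci term at each step:
93219: greatest Fibonacci not exceeding it is 75025, leaving 18194
18194: greatest Fibonacci not exceeding it is 17711, leaving 483
483: greatest Fibonacci not exceeding it is 377, leaving 106
106: greatest Fibonacci not exceeding it is 89, leaving 17
17: greatest Fibonacci not exceeding it is 13, leaving 4
4: greatest Fibonacci not exceeding it is 3, leaving 1
1: greatest Fibonacci not exceeding it is 1, leaving 0
So 93219 = 75025 + 17711 + 377 + 89 + 13 + 3 + 1, with no two terms consecutive in the sequence.

75025 + 17711 + 377 + 89 + 13 + 3 + 1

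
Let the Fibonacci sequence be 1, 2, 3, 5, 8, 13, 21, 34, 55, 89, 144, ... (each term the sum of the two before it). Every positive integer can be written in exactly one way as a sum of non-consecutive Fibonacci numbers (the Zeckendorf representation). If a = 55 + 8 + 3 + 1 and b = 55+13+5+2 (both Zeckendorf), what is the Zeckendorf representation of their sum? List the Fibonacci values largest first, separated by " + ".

89 + 34 + 13 + 5 + 1

The two numbers are 67 and 75, so their sum is 142.
Greedily peel off the largest Fibonacci term at each step:
subtract 89 from 142: 53 remains
subtract 34 from 53: 19 remains
subtract 13 from 19: 6 remains
subtract 5 from 6: 1 remains
subtract 1 from 1: 0 remains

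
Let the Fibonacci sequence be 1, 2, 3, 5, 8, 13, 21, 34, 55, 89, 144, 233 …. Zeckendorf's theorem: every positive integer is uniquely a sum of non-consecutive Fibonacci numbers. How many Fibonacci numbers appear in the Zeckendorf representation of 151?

Greedily peel off the largest Fibonacci term at each step:
subtract 144 from 151: 7 remains
subtract 5 from 7: 2 remains
subtract 2 from 2: 0 remains
151 = 144 + 5 + 2, which has 3 terms.

3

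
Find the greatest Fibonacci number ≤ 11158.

10946

10946 ≤ 11158 < 17711, so the largest Fibonacci number not exceeding 11158 is 10946.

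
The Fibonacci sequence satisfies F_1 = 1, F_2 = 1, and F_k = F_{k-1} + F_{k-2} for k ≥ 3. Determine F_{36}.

Iterating the recurrence up to F_{28} = 317811 and F_{27} = 196418:
F_{29} = F_{28} + F_{27} = 317811 + 196418 = 514229
F_{30} = F_{29} + F_{28} = 514229 + 317811 = 832040
F_{31} = F_{30} + F_{29} = 832040 + 514229 = 1346269
F_{32} = F_{31} + F_{30} = 1346269 + 832040 = 2178309
F_{33} = F_{32} + F_{31} = 2178309 + 1346269 = 3524578
F_{34} = F_{33} + F_{32} = 3524578 + 2178309 = 5702887
F_{35} = F_{34} + F_{33} = 5702887 + 3524578 = 9227465
F_{36} = F_{35} + F_{34} = 9227465 + 5702887 = 14930352

14930352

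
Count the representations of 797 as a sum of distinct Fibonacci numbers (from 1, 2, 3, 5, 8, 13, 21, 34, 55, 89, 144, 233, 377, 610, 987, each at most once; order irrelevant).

797 = 610+144+34+8+1 = 610+144+34+5+3+1 = 610+144+21+13+8+1 = 610+89+55+34+8+1 = … (12 more), for 16 in all.

16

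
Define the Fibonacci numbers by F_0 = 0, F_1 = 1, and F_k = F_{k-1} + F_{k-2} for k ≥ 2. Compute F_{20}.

6765

Iterating the recurrence up to F_{16} = 987 and F_{15} = 610:
F_{17} = F_{16} + F_{15} = 987 + 610 = 1597
F_{18} = F_{17} + F_{16} = 1597 + 987 = 2584
F_{19} = F_{18} + F_{17} = 2584 + 1597 = 4181
F_{20} = F_{19} + F_{18} = 4181 + 2584 = 6765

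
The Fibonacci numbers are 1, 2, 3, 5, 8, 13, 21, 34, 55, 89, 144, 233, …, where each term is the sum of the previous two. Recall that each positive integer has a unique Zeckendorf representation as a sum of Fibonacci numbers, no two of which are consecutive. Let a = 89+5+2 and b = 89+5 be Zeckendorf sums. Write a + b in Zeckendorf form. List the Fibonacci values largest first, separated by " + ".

The two numbers are 96 and 94, so their sum is 190.
Greedy algorithm:
190 − 144 = 46
46 − 34 = 12
12 − 8 = 4
4 − 3 = 1
1 − 1 = 0

144 + 34 + 8 + 3 + 1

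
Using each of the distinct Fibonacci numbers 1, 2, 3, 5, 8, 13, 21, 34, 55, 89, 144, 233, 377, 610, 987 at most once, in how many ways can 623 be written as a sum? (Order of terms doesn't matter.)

623 = 610+13 = 610+8+5 = 377+233+13 = … (11 more), for 14 in all.

14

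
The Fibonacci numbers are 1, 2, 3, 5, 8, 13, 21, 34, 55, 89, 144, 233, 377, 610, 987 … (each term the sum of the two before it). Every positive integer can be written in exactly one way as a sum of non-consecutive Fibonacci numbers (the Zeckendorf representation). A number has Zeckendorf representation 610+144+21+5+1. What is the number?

610+144+21+5+1 = 781.

781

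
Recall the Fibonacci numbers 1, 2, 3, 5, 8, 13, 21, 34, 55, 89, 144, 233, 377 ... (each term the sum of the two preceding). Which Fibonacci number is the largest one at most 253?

233

233 ≤ 253 < 377, so the largest Fibonacci number not exceeding 253 is 233.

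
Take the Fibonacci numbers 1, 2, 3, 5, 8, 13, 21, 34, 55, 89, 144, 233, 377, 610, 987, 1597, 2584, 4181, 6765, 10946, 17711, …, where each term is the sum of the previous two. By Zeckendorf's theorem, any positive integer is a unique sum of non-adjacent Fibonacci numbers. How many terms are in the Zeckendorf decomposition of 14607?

5

Repeatedly subtract the largest Fibonacci number that fits:
14607 − 10946 = 3661
3661 − 2584 = 1077
1077 − 987 = 90
90 − 89 = 1
1 − 1 = 0
14607 = 10946 + 2584 + 987 + 89 + 1, which has 5 terms.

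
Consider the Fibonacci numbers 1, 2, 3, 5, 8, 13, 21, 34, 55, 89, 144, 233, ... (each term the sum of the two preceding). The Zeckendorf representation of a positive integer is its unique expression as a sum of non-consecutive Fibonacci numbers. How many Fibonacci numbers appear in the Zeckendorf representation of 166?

3

largest Fibonacci ≤ 166 is 144; 166 − 144 = 22
largest Fibonacci ≤ 22 is 21; 22 − 21 = 1
largest Fibonacci ≤ 1 is 1; 1 − 1 = 0
166 = 144 + 21 + 1, which has 3 terms.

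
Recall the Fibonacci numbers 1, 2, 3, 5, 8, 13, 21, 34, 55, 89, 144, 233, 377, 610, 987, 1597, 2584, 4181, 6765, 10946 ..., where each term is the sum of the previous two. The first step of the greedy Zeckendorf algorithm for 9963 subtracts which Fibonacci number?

6765 ≤ 9963 < 10946, so the largest Fibonacci number not exceeding 9963 is 6765.

6765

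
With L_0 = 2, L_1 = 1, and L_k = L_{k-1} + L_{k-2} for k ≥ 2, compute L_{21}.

24476

Iterating the recurrence up to L_{14} = 843 and L_{13} = 521:
L_{15} = L_{14} + L_{13} = 843 + 521 = 1364
L_{16} = L_{15} + L_{14} = 1364 + 843 = 2207
L_{17} = L_{16} + L_{15} = 2207 + 1364 = 3571
L_{18} = L_{17} + L_{16} = 3571 + 2207 = 5778
L_{19} = L_{18} + L_{17} = 5778 + 3571 = 9349
L_{20} = L_{19} + L_{18} = 9349 + 5778 = 15127
L_{21} = L_{20} + L_{19} = 15127 + 9349 = 24476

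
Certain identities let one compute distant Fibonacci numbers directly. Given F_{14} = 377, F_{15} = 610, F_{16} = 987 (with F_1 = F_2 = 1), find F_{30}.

832040

By the addition formula F_{m+n} = F_m F_{n+1} + F_{m−1} F_n with m=15, n=15: F_{30} = 610·987 + 377·610 = 602070 + 229970 = 832040.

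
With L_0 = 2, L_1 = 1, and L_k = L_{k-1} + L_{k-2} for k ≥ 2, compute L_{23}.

64079

Iterating the recurrence up to L_{16} = 2207 and L_{15} = 1364:
L_{17} = L_{16} + L_{15} = 2207 + 1364 = 3571
L_{18} = L_{17} + L_{16} = 3571 + 2207 = 5778
L_{19} = L_{18} + L_{17} = 5778 + 3571 = 9349
L_{20} = L_{19} + L_{18} = 9349 + 5778 = 15127
L_{21} = L_{20} + L_{19} = 15127 + 9349 = 24476
L_{22} = L_{21} + L_{20} = 24476 + 15127 = 39603
L_{23} = L_{22} + L_{21} = 39603 + 24476 = 64079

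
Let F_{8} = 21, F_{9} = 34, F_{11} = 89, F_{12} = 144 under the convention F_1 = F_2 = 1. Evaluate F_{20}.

6765

By the addition formula F_{m+n} = F_m F_{n+1} + F_{m−1} F_n with m=12, n=8: F_{20} = 144·34 + 89·21 = 4896 + 1869 = 6765.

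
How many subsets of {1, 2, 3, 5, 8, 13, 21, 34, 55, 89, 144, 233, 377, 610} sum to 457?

7

457 = 377+55+21+3+1 = 377+55+13+8+3+1 = 233+144+55+21+3+1 = 377+34+21+13+8+3+1 = … (3 more), for 7 in all.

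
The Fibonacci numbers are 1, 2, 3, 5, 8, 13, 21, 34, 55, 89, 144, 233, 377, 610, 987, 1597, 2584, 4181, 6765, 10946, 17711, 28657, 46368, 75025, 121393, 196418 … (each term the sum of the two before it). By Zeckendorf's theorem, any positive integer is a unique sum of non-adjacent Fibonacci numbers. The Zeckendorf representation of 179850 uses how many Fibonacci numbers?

Repeatedly subtract the largest Fibonacci number that fits:
take 121393 (≤ 179850); 179850 − 121393 = 58457
take 46368 (≤ 58457); 58457 − 46368 = 12089
take 10946 (≤ 12089); 12089 − 10946 = 1143
take 987 (≤ 1143); 1143 − 987 = 156
take 144 (≤ 156); 156 − 144 = 12
take 8 (≤ 12); 12 − 8 = 4
take 3 (≤ 4); 4 − 3 = 1
take 1 (≤ 1); 1 − 1 = 0
179850 = 121393 + 46368 + 10946 + 987 + 144 + 8 + 3 + 1, which has 8 terms.

8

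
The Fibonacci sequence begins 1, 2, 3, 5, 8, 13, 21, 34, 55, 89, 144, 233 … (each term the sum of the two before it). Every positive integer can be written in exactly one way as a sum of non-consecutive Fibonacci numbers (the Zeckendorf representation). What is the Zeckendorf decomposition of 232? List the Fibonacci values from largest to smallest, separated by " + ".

subtract 144 from 232: 88 remains
subtract 55 from 88: 33 remains
subtract 21 from 33: 12 remains
subtract 8 from 12: 4 remains
subtract 3 from 4: 1 remains
subtract 1 from 1: 0 remains
So 232 = 144 + 55 + 21 + 8 + 3 + 1, with no two terms consecutive in the sequence.

144 + 55 + 21 + 8 + 3 + 1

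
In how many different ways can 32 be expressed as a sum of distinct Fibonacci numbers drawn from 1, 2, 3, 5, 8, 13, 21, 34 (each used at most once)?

4

32 = 21+8+3 = 21+8+2+1 = 21+5+3+2+1 = 13+8+5+3+2+1 — 4 representations.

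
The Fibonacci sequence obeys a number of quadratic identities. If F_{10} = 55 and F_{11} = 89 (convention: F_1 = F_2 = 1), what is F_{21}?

10946

By F_{2k+1} = F_k² + F_{k+1}²: F_{21} = 55² + 89² = 3025 + 7921 = 10946.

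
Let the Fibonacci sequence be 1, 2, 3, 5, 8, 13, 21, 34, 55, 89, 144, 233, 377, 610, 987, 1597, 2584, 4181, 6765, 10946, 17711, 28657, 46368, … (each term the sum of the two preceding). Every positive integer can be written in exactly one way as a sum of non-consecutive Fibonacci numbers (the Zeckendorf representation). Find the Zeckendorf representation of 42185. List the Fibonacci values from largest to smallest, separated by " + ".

28657 + 10946 + 1597 + 610 + 233 + 89 + 34 + 13 + 5 + 1

largest Fibonacci ≤ 42185 is 28657; 42185 − 28657 = 13528
largest Fibonacci ≤ 13528 is 10946; 13528 − 10946 = 2582
largest Fibonacci ≤ 2582 is 1597; 2582 − 1597 = 985
largest Fibonacci ≤ 985 is 610; 985 − 610 = 375
largest Fibonacci ≤ 375 is 233; 375 − 233 = 142
largest Fibonacci ≤ 142 is 89; 142 − 89 = 53
largest Fibonacci ≤ 53 is 34; 53 − 34 = 19
largest Fibonacci ≤ 19 is 13; 19 − 13 = 6
largest Fibonacci ≤ 6 is 5; 6 − 5 = 1
largest Fibonacci ≤ 1 is 1; 1 − 1 = 0
So 42185 = 28657 + 10946 + 1597 + 610 + 233 + 89 + 34 + 13 + 5 + 1, with no two terms consecutive in the sequence.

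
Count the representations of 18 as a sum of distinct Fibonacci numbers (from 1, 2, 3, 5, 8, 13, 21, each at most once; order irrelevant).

Each representation comes from the Zeckendorf form by replacing some F_k with F_{k−1} + F_{k−2} where possible.
18 = 13+5 = 13+3+2 = 8+5+3+2 — 3 representations.

3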